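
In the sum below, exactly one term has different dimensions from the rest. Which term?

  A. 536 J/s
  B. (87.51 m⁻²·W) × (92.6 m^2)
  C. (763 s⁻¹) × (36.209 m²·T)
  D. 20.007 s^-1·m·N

Work out the base dimensions of each:
  A. J·s⁻¹ = N·m·s⁻¹ = kg·m²·s⁻³
  B. [kg·s⁻³] · [m²] = kg·m²·s⁻³
  C. [s⁻¹] · [kg·m²·s⁻²·A⁻¹] = kg·m²·s⁻³·A⁻¹
  D. N·m·s⁻¹ = kg·m·s⁻²·m·s⁻¹ = kg·m²·s⁻³
All reduce to kg·m²·s⁻³ except C., which is kg·m²·s⁻³·A⁻¹.

C.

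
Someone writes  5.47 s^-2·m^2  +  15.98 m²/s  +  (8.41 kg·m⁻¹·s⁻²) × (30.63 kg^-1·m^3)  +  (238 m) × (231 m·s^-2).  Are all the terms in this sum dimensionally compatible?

No

Dimensions:
  5.47 s^-2·m^2:  m²·s⁻²
  15.98 m²/s:  m²·s⁻¹
  (8.41 kg·m⁻¹·s⁻²) × (30.63 kg^-1·m^3):  [kg·m⁻¹·s⁻²] · [kg⁻¹·m³] = m²·s⁻²
  (238 m) × (231 m·s^-2):  [m] · [m·s⁻²] = m²·s⁻²
The terms do not share a single dimension (m²·s⁻² vs m²·s⁻¹).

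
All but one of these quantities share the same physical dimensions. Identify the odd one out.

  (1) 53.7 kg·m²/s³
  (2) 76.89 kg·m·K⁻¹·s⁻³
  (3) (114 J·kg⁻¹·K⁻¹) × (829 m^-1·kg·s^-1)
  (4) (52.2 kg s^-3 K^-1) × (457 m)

Expand each in SI base units:
  (1) kg·m²·s⁻³
  (2) kg·m·s⁻³·K⁻¹
  (3) [m²·s⁻²·K⁻¹] · [kg·m⁻¹·s⁻¹] = kg·m·s⁻³·K⁻¹
  (4) [kg·s⁻³·K⁻¹] · [m] = kg·m·s⁻³·K⁻¹
All reduce to kg·m·s⁻³·K⁻¹ except (1), which is kg·m²·s⁻³.

(1)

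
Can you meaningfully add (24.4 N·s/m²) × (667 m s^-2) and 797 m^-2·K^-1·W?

Reduce each to base SI dimensions:
  (24.4 N·s/m²) × (667 m s^-2):  [kg·m⁻¹·s⁻¹] · [m·s⁻²] = kg·s⁻³
  797 m^-2·K^-1·W:  W·m⁻²·K⁻¹ = J·s⁻¹·m⁻²·K⁻¹ = kg·s⁻³·K⁻¹
kg·s⁻³ ≠ kg·s⁻³·K⁻¹, so they cannot be added.

No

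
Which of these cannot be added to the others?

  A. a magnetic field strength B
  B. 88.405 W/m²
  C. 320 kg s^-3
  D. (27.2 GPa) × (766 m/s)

Expand each in SI base units:
  A. [magnetic field strength B] = kg·s⁻²·A⁻¹
  B. W·m⁻² = J·s⁻¹·m⁻² = kg·s⁻³
  C. kg·s⁻³
  D. [kg·m⁻¹·s⁻²] · [m·s⁻¹] = kg·s⁻³
All reduce to kg·s⁻³ except A., which is kg·s⁻²·A⁻¹.

A.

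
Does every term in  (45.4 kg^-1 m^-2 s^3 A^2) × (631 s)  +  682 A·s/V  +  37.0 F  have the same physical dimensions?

Yes

In SI base units:
  (45.4 kg^-1 m^-2 s^3 A^2) × (631 s):  [kg⁻¹·m⁻²·s³·A²] · [s] = kg⁻¹·m⁻²·s⁴·A²
  682 A·s/V:  A·s·V⁻¹ = A·s·(J·C⁻¹)⁻¹ = kg⁻¹·m⁻²·s⁴·A²
  37.0 F:  F = C·V⁻¹ = kg⁻¹·m⁻²·s⁴·A²
Every term reduces to kg⁻¹·m⁻²·s⁴·A².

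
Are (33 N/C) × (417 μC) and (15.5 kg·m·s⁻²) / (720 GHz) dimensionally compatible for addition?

No

Dimensions:
  (33 N/C) × (417 μC):  [kg·m·s⁻³·A⁻¹] · [s·A] = kg·m·s⁻²
  (15.5 kg·m·s⁻²) / (720 GHz):  [kg·m·s⁻²] / [s⁻¹] = kg·m·s⁻¹
kg·m·s⁻² ≠ kg·m·s⁻¹, so they cannot be added.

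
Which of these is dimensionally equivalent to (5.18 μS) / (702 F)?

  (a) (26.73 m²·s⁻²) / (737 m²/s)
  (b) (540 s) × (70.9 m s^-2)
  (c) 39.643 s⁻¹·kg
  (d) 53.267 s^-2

(a)

Reference: [kg⁻¹·m⁻²·s³·A²] / [kg⁻¹·m⁻²·s⁴·A²] = s⁻¹.
Each option:
  (a) [m²·s⁻²] / [m²·s⁻¹] = s⁻¹  ← same
  (b) [s] · [m·s⁻²] = m·s⁻¹
  (c) kg·s⁻¹
  (d) s⁻²
Only (a) matches s⁻¹.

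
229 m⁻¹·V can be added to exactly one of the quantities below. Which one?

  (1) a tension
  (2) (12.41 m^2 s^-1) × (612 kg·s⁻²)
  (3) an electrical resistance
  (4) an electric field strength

(4)

Reference: V·m⁻¹ = J·C⁻¹·m⁻¹ = kg·m·s⁻³·A⁻¹.
Each option:
  (1) [tension] = kg·m·s⁻²
  (2) [m²·s⁻¹] · [kg·s⁻²] = kg·m²·s⁻³
  (3) [electrical resistance] = kg·m²·s⁻³·A⁻²
  (4) [electric field strength] = kg·m·s⁻³·A⁻¹  ← same
Only (4) matches kg·m·s⁻³·A⁻¹.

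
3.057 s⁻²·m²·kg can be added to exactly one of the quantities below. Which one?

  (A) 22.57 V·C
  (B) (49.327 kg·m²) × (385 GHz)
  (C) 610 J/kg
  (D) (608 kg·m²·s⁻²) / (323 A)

Reference: kg·m²·s⁻².
Each option:
  (A) C·V = s·A·J·C⁻¹ = kg·m²·s⁻²  ← same
  (B) [kg·m²] · [s⁻¹] = kg·m²·s⁻¹
  (C) J·kg⁻¹ = N·m·kg⁻¹ = m²·s⁻²
  (D) [kg·m²·s⁻²] / [A] = kg·m²·s⁻²·A⁻¹
Only (A) matches kg·m²·s⁻².

(A)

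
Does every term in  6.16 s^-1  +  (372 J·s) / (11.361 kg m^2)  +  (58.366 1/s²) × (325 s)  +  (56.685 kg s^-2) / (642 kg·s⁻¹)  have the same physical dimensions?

Yes

Expand each in SI base units:
  6.16 s^-1:  s⁻¹
  (372 J·s) / (11.361 kg m^2):  [kg·m²·s⁻¹] / [kg·m²] = s⁻¹
  (58.366 1/s²) × (325 s):  [s⁻²] · [s] = s⁻¹
  (56.685 kg s^-2) / (642 kg·s⁻¹):  [kg·s⁻²] / [kg·s⁻¹] = s⁻¹
Every term reduces to s⁻¹.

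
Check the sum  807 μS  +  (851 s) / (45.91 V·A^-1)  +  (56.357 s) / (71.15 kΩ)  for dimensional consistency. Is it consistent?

In SI base units:
  807 μS:  S = Ω⁻¹ = kg⁻¹·m⁻²·s³·A²
  (851 s) / (45.91 V·A^-1):  [s] / [kg·m²·s⁻³·A⁻²] = kg⁻¹·m⁻²·s⁴·A²
  (56.357 s) / (71.15 kΩ):  [s] / [kg·m²·s⁻³·A⁻²] = kg⁻¹·m⁻²·s⁴·A²
The terms do not share a single dimension (kg⁻¹·m⁻²·s³·A² vs kg⁻¹·m⁻²·s⁴·A²).

No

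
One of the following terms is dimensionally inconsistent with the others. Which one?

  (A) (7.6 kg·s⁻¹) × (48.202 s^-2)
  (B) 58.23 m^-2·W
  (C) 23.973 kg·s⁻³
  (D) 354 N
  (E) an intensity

(D)

Expand each in SI base units:
  (A) [kg·s⁻¹] · [s⁻²] = kg·s⁻³
  (B) W·m⁻² = J·s⁻¹·m⁻² = kg·s⁻³
  (C) kg·s⁻³
  (D) N = kg·m·s⁻²
  (E) [intensity] = kg·s⁻³
All reduce to kg·s⁻³ except (D), which is kg·m·s⁻².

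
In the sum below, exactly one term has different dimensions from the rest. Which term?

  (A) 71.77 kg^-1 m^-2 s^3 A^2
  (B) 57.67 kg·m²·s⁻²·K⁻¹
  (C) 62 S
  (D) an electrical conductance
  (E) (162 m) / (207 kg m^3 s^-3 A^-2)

Dimensions:
  (A) kg⁻¹·m⁻²·s³·A²
  (B) kg·m²·s⁻²·K⁻¹
  (C) S = Ω⁻¹ = kg⁻¹·m⁻²·s³·A²
  (D) [electrical conductance] = kg⁻¹·m⁻²·s³·A²
  (E) [m] / [kg·m³·s⁻³·A⁻²] = kg⁻¹·m⁻²·s³·A²
All reduce to kg⁻¹·m⁻²·s³·A² except (B), which is kg·m²·s⁻²·K⁻¹.

(B)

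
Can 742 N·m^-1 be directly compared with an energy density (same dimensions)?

Expand each in SI base units:
  742 N·m^-1:  N·m⁻¹ = kg·m·s⁻²·m⁻¹ = kg·s⁻²
  an energy density:  [energy density] = kg·m⁻¹·s⁻²
kg·s⁻² ≠ kg·m⁻¹·s⁻², so they cannot be added.

No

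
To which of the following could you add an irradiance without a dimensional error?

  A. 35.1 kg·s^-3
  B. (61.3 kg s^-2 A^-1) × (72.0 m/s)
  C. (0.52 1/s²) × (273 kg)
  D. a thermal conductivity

A.

Reference: [irradiance] = kg·s⁻³.
Each option:
  A. kg·s⁻³  ← same
  B. [kg·s⁻²·A⁻¹] · [m·s⁻¹] = kg·m·s⁻³·A⁻¹
  C. [s⁻²] · [kg] = kg·s⁻²
  D. [thermal conductivity] = kg·m·s⁻³·K⁻¹
Only A. matches kg·s⁻³.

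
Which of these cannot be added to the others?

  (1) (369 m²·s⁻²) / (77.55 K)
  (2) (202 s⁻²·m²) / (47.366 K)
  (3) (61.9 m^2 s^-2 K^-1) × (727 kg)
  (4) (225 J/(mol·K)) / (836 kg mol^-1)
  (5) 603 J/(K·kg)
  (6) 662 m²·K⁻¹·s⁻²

(3)

Work out the base dimensions of each:
  (1) [m²·s⁻²] / [K] = m²·s⁻²·K⁻¹
  (2) [m²·s⁻²] / [K] = m²·s⁻²·K⁻¹
  (3) [m²·s⁻²·K⁻¹] · [kg] = kg·m²·s⁻²·K⁻¹
  (4) [kg·m²·s⁻²·K⁻¹·mol⁻¹] / [kg·mol⁻¹] = m²·s⁻²·K⁻¹
  (5) J·kg⁻¹·K⁻¹ = N·m·kg⁻¹·K⁻¹ = m²·s⁻²·K⁻¹
  (6) m²·s⁻²·K⁻¹
All reduce to m²·s⁻²·K⁻¹ except (3), which is kg·m²·s⁻²·K⁻¹.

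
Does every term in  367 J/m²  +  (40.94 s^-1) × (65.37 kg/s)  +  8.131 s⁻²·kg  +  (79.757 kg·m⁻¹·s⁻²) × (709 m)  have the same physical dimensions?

Yes

In SI base units:
  367 J/m²:  J·m⁻² = N·m·m⁻² = kg·s⁻²
  (40.94 s^-1) × (65.37 kg/s):  [s⁻¹] · [kg·s⁻¹] = kg·s⁻²
  8.131 s⁻²·kg:  kg·s⁻²
  (79.757 kg·m⁻¹·s⁻²) × (709 m):  [kg·m⁻¹·s⁻²] · [m] = kg·s⁻²
Every term reduces to kg·s⁻².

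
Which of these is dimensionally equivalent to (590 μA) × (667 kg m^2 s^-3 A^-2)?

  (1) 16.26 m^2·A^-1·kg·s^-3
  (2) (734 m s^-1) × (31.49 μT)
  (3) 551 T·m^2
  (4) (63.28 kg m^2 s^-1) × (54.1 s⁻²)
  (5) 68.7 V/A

Reference: [A] · [kg·m²·s⁻³·A⁻²] = kg·m²·s⁻³·A⁻¹.
Each option:
  (1) kg·m²·s⁻³·A⁻¹  ← same
  (2) [m·s⁻¹] · [kg·s⁻²·A⁻¹] = kg·m·s⁻³·A⁻¹
  (3) T·m² = Wb·m⁻²·m² = kg·m²·s⁻²·A⁻¹
  (4) [kg·m²·s⁻¹] · [s⁻²] = kg·m²·s⁻³
  (5) V·A⁻¹ = J·C⁻¹·A⁻¹ = kg·m²·s⁻³·A⁻²
Only (1) matches kg·m²·s⁻³·A⁻¹.

(1)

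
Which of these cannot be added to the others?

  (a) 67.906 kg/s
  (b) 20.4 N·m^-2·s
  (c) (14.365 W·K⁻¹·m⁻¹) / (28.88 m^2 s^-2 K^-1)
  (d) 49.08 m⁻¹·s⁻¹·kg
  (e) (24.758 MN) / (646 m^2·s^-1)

(a)

In SI base units:
  (a) kg·s⁻¹
  (b) N·s·m⁻² = kg·m·s⁻²·s·m⁻² = kg·m⁻¹·s⁻¹
  (c) [kg·m·s⁻³·K⁻¹] / [m²·s⁻²·K⁻¹] = kg·m⁻¹·s⁻¹
  (d) kg·m⁻¹·s⁻¹
  (e) [kg·m·s⁻²] / [m²·s⁻¹] = kg·m⁻¹·s⁻¹
All reduce to kg·m⁻¹·s⁻¹ except (a), which is kg·s⁻¹.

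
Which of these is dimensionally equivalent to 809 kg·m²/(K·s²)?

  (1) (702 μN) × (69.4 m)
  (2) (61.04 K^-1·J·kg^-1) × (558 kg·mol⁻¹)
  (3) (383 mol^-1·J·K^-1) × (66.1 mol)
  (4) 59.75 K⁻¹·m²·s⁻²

(3)

Reference: kg·m²·s⁻²·K⁻¹.
Each option:
  (1) [kg·m·s⁻²] · [m] = kg·m²·s⁻²
  (2) [m²·s⁻²·K⁻¹] · [kg·mol⁻¹] = kg·m²·s⁻²·K⁻¹·mol⁻¹
  (3) [kg·m²·s⁻²·K⁻¹·mol⁻¹] · [mol] = kg·m²·s⁻²·K⁻¹  ← same
  (4) m²·s⁻²·K⁻¹
Only (3) matches kg·m²·s⁻²·K⁻¹.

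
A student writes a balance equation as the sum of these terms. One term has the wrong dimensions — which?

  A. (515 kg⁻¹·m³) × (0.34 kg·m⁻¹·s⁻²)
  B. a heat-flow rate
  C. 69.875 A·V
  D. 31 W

Reduce each to base SI dimensions:
  A. [kg⁻¹·m³] · [kg·m⁻¹·s⁻²] = m²·s⁻²
  B. [heat-flow rate] = kg·m²·s⁻³
  C. V·A = J·C⁻¹·A = kg·m²·s⁻³
  D. W = J·s⁻¹ = kg·m²·s⁻³
All reduce to kg·m²·s⁻³ except A., which is m²·s⁻².

A.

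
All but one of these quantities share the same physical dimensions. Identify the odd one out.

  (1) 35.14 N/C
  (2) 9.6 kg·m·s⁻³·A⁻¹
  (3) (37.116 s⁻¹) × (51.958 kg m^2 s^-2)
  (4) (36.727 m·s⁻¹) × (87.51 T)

(3)

In SI base units:
  (1) N·C⁻¹ = kg·m·s⁻²·(s·A)⁻¹ = kg·m·s⁻³·A⁻¹
  (2) kg·m·s⁻³·A⁻¹
  (3) [s⁻¹] · [kg·m²·s⁻²] = kg·m²·s⁻³
  (4) [m·s⁻¹] · [kg·s⁻²·A⁻¹] = kg·m·s⁻³·A⁻¹
All reduce to kg·m·s⁻³·A⁻¹ except (3), which is kg·m²·s⁻³.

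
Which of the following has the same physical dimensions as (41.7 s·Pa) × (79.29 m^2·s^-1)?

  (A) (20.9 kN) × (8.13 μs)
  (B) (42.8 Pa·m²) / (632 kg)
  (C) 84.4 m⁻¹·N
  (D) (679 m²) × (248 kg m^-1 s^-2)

Reference: [kg·m⁻¹·s⁻¹] · [m²·s⁻¹] = kg·m·s⁻².
Each option:
  (A) [kg·m·s⁻²] · [s] = kg·m·s⁻¹
  (B) [kg·m·s⁻²] / [kg] = m·s⁻²
  (C) N·m⁻¹ = kg·m·s⁻²·m⁻¹ = kg·s⁻²
  (D) [m²] · [kg·m⁻¹·s⁻²] = kg·m·s⁻²  ← same
Only (D) matches kg·m·s⁻².

(D)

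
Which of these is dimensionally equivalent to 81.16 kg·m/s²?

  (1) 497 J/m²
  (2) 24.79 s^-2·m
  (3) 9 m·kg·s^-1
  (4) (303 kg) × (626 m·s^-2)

(4)

Reference: kg·m·s⁻².
Each option:
  (1) J·m⁻² = N·m·m⁻² = kg·s⁻²
  (2) m·s⁻²
  (3) kg·m·s⁻¹
  (4) [kg] · [m·s⁻²] = kg·m·s⁻²  ← same
Only (4) matches kg·m·s⁻².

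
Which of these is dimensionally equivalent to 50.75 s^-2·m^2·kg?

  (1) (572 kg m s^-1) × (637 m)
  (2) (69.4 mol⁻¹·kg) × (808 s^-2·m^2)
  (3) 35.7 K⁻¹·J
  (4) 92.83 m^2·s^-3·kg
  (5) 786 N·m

(5)

Reference: kg·m²·s⁻².
Each option:
  (1) [kg·m·s⁻¹] · [m] = kg·m²·s⁻¹
  (2) [kg·mol⁻¹] · [m²·s⁻²] = kg·m²·s⁻²·mol⁻¹
  (3) J·K⁻¹ = N·m·K⁻¹ = kg·m²·s⁻²·K⁻¹
  (4) kg·m²·s⁻³
  (5) N·m = kg·m·s⁻²·m = kg·m²·s⁻²  ← same
Only (5) matches kg·m²·s⁻².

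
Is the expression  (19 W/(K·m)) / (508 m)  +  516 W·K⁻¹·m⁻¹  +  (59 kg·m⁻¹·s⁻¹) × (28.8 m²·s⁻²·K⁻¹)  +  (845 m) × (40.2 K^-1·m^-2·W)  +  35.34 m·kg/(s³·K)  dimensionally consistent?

In SI base units:
  (19 W/(K·m)) / (508 m):  [kg·m·s⁻³·K⁻¹] / [m] = kg·s⁻³·K⁻¹
  516 W·K⁻¹·m⁻¹:  W·m⁻¹·K⁻¹ = J·s⁻¹·m⁻¹·K⁻¹ = kg·m·s⁻³·K⁻¹
  (59 kg·m⁻¹·s⁻¹) × (28.8 m²·s⁻²·K⁻¹):  [kg·m⁻¹·s⁻¹] · [m²·s⁻²·K⁻¹] = kg·m·s⁻³·K⁻¹
  (845 m) × (40.2 K^-1·m^-2·W):  [m] · [kg·s⁻³·K⁻¹] = kg·m·s⁻³·K⁻¹
  35.34 m·kg/(s³·K):  kg·m·s⁻³·K⁻¹
The terms do not share a single dimension (kg·m·s⁻³·K⁻¹ vs kg·s⁻³·K⁻¹).

No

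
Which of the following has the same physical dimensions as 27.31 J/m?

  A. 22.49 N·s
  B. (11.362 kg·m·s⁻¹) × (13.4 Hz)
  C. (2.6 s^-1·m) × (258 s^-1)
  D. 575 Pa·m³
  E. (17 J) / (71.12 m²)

B.

Reference: J·m⁻¹ = N·m·m⁻¹ = kg·m·s⁻².
Each option:
  A. N·s = kg·m·s⁻²·s = kg·m·s⁻¹
  B. [kg·m·s⁻¹] · [s⁻¹] = kg·m·s⁻²  ← same
  C. [m·s⁻¹] · [s⁻¹] = m·s⁻²
  D. Pa·m³ = N·m⁻²·m³ = kg·m²·s⁻²
  E. [kg·m²·s⁻²] / [m²] = kg·s⁻²
Only B. matches kg·m·s⁻².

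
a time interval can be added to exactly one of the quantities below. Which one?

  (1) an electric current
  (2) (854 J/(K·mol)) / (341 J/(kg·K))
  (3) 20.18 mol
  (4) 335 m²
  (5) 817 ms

Reference: [time interval] = s.
Each option:
  (1) [electric current] = A
  (2) [kg·m²·s⁻²·K⁻¹·mol⁻¹] / [m²·s⁻²·K⁻¹] = kg·mol⁻¹
  (3) mol
  (4) m²
  (5) s  ← same
Only (5) matches s.

(5)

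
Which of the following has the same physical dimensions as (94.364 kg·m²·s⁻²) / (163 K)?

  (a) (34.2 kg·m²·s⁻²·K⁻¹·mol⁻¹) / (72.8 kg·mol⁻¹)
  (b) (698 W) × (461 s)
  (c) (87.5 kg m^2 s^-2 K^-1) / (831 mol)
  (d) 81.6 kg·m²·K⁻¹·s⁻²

(d)

Reference: [kg·m²·s⁻²] / [K] = kg·m²·s⁻²·K⁻¹.
Each option:
  (a) [kg·m²·s⁻²·K⁻¹·mol⁻¹] / [kg·mol⁻¹] = m²·s⁻²·K⁻¹
  (b) [kg·m²·s⁻³] · [s] = kg·m²·s⁻²
  (c) [kg·m²·s⁻²·K⁻¹] / [mol] = kg·m²·s⁻²·K⁻¹·mol⁻¹
  (d) kg·m²·s⁻²·K⁻¹  ← same
Only (d) matches kg·m²·s⁻²·K⁻¹.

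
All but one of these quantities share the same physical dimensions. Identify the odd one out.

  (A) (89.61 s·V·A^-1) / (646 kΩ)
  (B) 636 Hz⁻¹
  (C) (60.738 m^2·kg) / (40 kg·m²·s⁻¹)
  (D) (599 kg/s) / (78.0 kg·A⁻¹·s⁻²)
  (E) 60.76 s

(D)

Reduce each to base SI dimensions:
  (A) [kg·m²·s⁻²·A⁻²] / [kg·m²·s⁻³·A⁻²] = s
  (B) Hz⁻¹ = (s⁻¹)⁻¹ = s
  (C) [kg·m²] / [kg·m²·s⁻¹] = s
  (D) [kg·s⁻¹] / [kg·s⁻²·A⁻¹] = s·A
  (E) s
All reduce to s except (D), which is s·A.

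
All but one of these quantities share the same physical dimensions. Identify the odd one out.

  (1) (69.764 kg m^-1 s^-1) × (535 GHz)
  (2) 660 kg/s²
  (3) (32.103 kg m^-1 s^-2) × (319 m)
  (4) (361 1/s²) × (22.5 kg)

(1)

Reduce each to base SI dimensions:
  (1) [kg·m⁻¹·s⁻¹] · [s⁻¹] = kg·m⁻¹·s⁻²
  (2) kg·s⁻²
  (3) [kg·m⁻¹·s⁻²] · [m] = kg·s⁻²
  (4) [s⁻²] · [kg] = kg·s⁻²
All reduce to kg·s⁻² except (1), which is kg·m⁻¹·s⁻².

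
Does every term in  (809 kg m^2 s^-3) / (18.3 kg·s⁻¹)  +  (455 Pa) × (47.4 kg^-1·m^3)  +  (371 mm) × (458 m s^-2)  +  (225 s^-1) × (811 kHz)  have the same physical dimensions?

No

In SI base units:
  (809 kg m^2 s^-3) / (18.3 kg·s⁻¹):  [kg·m²·s⁻³] / [kg·s⁻¹] = m²·s⁻²
  (455 Pa) × (47.4 kg^-1·m^3):  [kg·m⁻¹·s⁻²] · [kg⁻¹·m³] = m²·s⁻²
  (371 mm) × (458 m s^-2):  [m] · [m·s⁻²] = m²·s⁻²
  (225 s^-1) × (811 kHz):  [s⁻¹] · [s⁻¹] = s⁻²
The terms do not share a single dimension (m²·s⁻² vs s⁻²).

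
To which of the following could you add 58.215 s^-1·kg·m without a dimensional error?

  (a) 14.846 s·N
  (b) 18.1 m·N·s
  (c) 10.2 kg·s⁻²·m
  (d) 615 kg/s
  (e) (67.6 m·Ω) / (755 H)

(a)

Reference: kg·m·s⁻¹.
Each option:
  (a) N·s = kg·m·s⁻²·s = kg·m·s⁻¹  ← same
  (b) N·m·s = kg·m·s⁻²·m·s = kg·m²·s⁻¹
  (c) kg·m·s⁻²
  (d) kg·s⁻¹
  (e) [kg·m³·s⁻³·A⁻²] / [kg·m²·s⁻²·A⁻²] = m·s⁻¹
Only (a) matches kg·m·s⁻¹.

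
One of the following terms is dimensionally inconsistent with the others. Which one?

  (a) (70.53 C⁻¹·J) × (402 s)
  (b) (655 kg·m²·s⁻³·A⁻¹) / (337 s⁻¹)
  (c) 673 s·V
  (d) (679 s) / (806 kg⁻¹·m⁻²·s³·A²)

Expand each in SI base units:
  (a) [kg·m²·s⁻³·A⁻¹] · [s] = kg·m²·s⁻²·A⁻¹
  (b) [kg·m²·s⁻³·A⁻¹] / [s⁻¹] = kg·m²·s⁻²·A⁻¹
  (c) V·s = J·C⁻¹·s = kg·m²·s⁻²·A⁻¹
  (d) [s] / [kg⁻¹·m⁻²·s³·A²] = kg·m²·s⁻²·A⁻²
All reduce to kg·m²·s⁻²·A⁻¹ except (d), which is kg·m²·s⁻²·A⁻².

(d)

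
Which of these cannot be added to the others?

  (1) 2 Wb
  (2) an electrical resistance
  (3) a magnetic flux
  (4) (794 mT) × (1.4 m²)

(2)

Work out the base dimensions of each:
  (1) Wb = V·s = kg·m²·s⁻²·A⁻¹
  (2) [electrical resistance] = kg·m²·s⁻³·A⁻²
  (3) [magnetic flux] = kg·m²·s⁻²·A⁻¹
  (4) [kg·s⁻²·A⁻¹] · [m²] = kg·m²·s⁻²·A⁻¹
All reduce to kg·m²·s⁻²·A⁻¹ except (2), which is kg·m²·s⁻³·A⁻².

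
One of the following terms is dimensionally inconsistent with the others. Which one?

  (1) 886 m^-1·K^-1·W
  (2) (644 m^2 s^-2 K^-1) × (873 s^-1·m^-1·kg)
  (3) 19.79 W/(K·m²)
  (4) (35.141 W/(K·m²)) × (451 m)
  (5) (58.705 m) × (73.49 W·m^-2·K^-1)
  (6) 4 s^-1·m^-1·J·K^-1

(3)

Reduce each to base SI dimensions:
  (1) W·m⁻¹·K⁻¹ = J·s⁻¹·m⁻¹·K⁻¹ = kg·m·s⁻³·K⁻¹
  (2) [m²·s⁻²·K⁻¹] · [kg·m⁻¹·s⁻¹] = kg·m·s⁻³·K⁻¹
  (3) W·m⁻²·K⁻¹ = J·s⁻¹·m⁻²·K⁻¹ = kg·s⁻³·K⁻¹
  (4) [kg·s⁻³·K⁻¹] · [m] = kg·m·s⁻³·K⁻¹
  (5) [m] · [kg·s⁻³·K⁻¹] = kg·m·s⁻³·K⁻¹
  (6) J·s⁻¹·m⁻¹·K⁻¹ = N·m·s⁻¹·m⁻¹·K⁻¹ = kg·m·s⁻³·K⁻¹
All reduce to kg·m·s⁻³·K⁻¹ except (3), which is kg·s⁻³·K⁻¹.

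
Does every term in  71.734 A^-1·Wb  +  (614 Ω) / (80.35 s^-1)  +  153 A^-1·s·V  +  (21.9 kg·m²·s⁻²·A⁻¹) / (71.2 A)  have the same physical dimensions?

Reduce each to base SI dimensions:
  71.734 A^-1·Wb:  Wb·A⁻¹ = V·s·A⁻¹ = kg·m²·s⁻²·A⁻²
  (614 Ω) / (80.35 s^-1):  [kg·m²·s⁻³·A⁻²] / [s⁻¹] = kg·m²·s⁻²·A⁻²
  153 A^-1·s·V:  V·s·A⁻¹ = J·C⁻¹·s·A⁻¹ = kg·m²·s⁻²·A⁻²
  (21.9 kg·m²·s⁻²·A⁻¹) / (71.2 A):  [kg·m²·s⁻²·A⁻¹] / [A] = kg·m²·s⁻²·A⁻²
Every term reduces to kg·m²·s⁻²·A⁻².

Yes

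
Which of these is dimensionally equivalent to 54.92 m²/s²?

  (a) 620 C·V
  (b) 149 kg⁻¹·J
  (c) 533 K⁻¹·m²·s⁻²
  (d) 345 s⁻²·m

(b)

Reference: m²·s⁻².
Each option:
  (a) C·V = s·A·J·C⁻¹ = kg·m²·s⁻²
  (b) J·kg⁻¹ = N·m·kg⁻¹ = m²·s⁻²  ← same
  (c) m²·s⁻²·K⁻¹
  (d) m·s⁻²
Only (b) matches m²·s⁻².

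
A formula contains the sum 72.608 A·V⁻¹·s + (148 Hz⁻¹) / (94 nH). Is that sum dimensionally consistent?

In SI base units:
  72.608 A·V⁻¹·s:  A·s·V⁻¹ = A·s·(J·C⁻¹)⁻¹ = kg⁻¹·m⁻²·s⁴·A²
  (148 Hz⁻¹) / (94 nH):  [s] / [kg·m²·s⁻²·A⁻²] = kg⁻¹·m⁻²·s³·A²
kg⁻¹·m⁻²·s⁴·A² ≠ kg⁻¹·m⁻²·s³·A², so they cannot be added.

No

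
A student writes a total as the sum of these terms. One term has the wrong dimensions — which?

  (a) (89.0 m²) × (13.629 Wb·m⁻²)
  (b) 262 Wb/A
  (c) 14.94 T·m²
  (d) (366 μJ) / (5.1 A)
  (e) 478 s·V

Work out the base dimensions of each:
  (a) [m²] · [kg·s⁻²·A⁻¹] = kg·m²·s⁻²·A⁻¹
  (b) Wb·A⁻¹ = V·s·A⁻¹ = kg·m²·s⁻²·A⁻²
  (c) T·m² = Wb·m⁻²·m² = kg·m²·s⁻²·A⁻¹
  (d) [kg·m²·s⁻²] / [A] = kg·m²·s⁻²·A⁻¹
  (e) V·s = J·C⁻¹·s = kg·m²·s⁻²·A⁻¹
All reduce to kg·m²·s⁻²·A⁻¹ except (b), which is kg·m²·s⁻²·A⁻².

(b)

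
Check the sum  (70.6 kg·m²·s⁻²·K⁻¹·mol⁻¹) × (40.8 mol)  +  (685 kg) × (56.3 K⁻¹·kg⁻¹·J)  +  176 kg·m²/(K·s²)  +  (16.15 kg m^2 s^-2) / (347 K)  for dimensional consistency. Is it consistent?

In SI base units:
  (70.6 kg·m²·s⁻²·K⁻¹·mol⁻¹) × (40.8 mol):  [kg·m²·s⁻²·K⁻¹·mol⁻¹] · [mol] = kg·m²·s⁻²·K⁻¹
  (685 kg) × (56.3 K⁻¹·kg⁻¹·J):  [kg] · [m²·s⁻²·K⁻¹] = kg·m²·s⁻²·K⁻¹
  176 kg·m²/(K·s²):  kg·m²·s⁻²·K⁻¹
  (16.15 kg m^2 s^-2) / (347 K):  [kg·m²·s⁻²] / [K] = kg·m²·s⁻²·K⁻¹
Every term reduces to kg·m²·s⁻²·K⁻¹.

Yes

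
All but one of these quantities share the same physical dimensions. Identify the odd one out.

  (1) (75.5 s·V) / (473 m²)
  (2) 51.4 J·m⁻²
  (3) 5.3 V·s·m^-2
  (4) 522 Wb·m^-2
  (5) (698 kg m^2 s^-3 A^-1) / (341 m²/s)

(2)

Work out the base dimensions of each:
  (1) [kg·m²·s⁻²·A⁻¹] / [m²] = kg·s⁻²·A⁻¹
  (2) J·m⁻² = N·m·m⁻² = kg·s⁻²
  (3) V·s·m⁻² = J·C⁻¹·s·m⁻² = kg·s⁻²·A⁻¹
  (4) Wb·m⁻² = V·s·m⁻² = kg·s⁻²·A⁻¹
  (5) [kg·m²·s⁻³·A⁻¹] / [m²·s⁻¹] = kg·s⁻²·A⁻¹
All reduce to kg·s⁻²·A⁻¹ except (2), which is kg·s⁻².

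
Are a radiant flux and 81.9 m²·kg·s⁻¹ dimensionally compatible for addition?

In SI base units:
  a radiant flux:  [radiant flux] = kg·m²·s⁻³
  81.9 m²·kg·s⁻¹:  kg·m²·s⁻¹
kg·m²·s⁻³ ≠ kg·m²·s⁻¹, so they cannot be added.

No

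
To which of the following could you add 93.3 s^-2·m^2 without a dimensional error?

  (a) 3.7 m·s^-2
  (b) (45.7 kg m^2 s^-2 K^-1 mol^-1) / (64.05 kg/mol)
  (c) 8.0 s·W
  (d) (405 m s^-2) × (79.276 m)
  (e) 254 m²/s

(d)

Reference: m²·s⁻².
Each option:
  (a) m·s⁻²
  (b) [kg·m²·s⁻²·K⁻¹·mol⁻¹] / [kg·mol⁻¹] = m²·s⁻²·K⁻¹
  (c) W·s = J·s⁻¹·s = kg·m²·s⁻²
  (d) [m·s⁻²] · [m] = m²·s⁻²  ← same
  (e) m²·s⁻¹
Only (d) matches m²·s⁻².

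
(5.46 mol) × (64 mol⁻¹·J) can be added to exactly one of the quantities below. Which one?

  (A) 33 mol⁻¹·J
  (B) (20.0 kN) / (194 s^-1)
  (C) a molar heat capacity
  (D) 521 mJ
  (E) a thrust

(D)

Reference: [mol] · [kg·m²·s⁻²·mol⁻¹] = kg·m²·s⁻².
Each option:
  (A) J·mol⁻¹ = N·m·mol⁻¹ = kg·m²·s⁻²·mol⁻¹
  (B) [kg·m·s⁻²] / [s⁻¹] = kg·m·s⁻¹
  (C) [molar heat capacity] = kg·m²·s⁻²·K⁻¹·mol⁻¹
  (D) J = N·m = kg·m²·s⁻²  ← same
  (E) [thrust] = kg·m·s⁻²
Only (D) matches kg·m²·s⁻².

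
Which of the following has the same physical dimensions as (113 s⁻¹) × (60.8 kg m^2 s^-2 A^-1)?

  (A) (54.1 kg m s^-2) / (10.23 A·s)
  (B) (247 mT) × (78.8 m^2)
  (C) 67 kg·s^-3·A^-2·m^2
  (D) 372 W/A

Reference: [s⁻¹] · [kg·m²·s⁻²·A⁻¹] = kg·m²·s⁻³·A⁻¹.
Each option:
  (A) [kg·m·s⁻²] / [s·A] = kg·m·s⁻³·A⁻¹
  (B) [kg·s⁻²·A⁻¹] · [m²] = kg·m²·s⁻²·A⁻¹
  (C) kg·m²·s⁻³·A⁻²
  (D) W·A⁻¹ = J·s⁻¹·A⁻¹ = kg·m²·s⁻³·A⁻¹  ← same
Only (D) matches kg·m²·s⁻³·A⁻¹.

(D)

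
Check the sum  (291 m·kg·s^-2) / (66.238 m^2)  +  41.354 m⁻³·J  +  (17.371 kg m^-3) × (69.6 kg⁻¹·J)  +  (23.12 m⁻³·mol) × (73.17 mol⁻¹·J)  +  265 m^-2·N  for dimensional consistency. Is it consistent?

Reduce each to base SI dimensions:
  (291 m·kg·s^-2) / (66.238 m^2):  [kg·m·s⁻²] / [m²] = kg·m⁻¹·s⁻²
  41.354 m⁻³·J:  J·m⁻³ = N·m·m⁻³ = kg·m⁻¹·s⁻²
  (17.371 kg m^-3) × (69.6 kg⁻¹·J):  [kg·m⁻³] · [m²·s⁻²] = kg·m⁻¹·s⁻²
  (23.12 m⁻³·mol) × (73.17 mol⁻¹·J):  [m⁻³·mol] · [kg·m²·s⁻²·mol⁻¹] = kg·m⁻¹·s⁻²
  265 m^-2·N:  N·m⁻² = kg·m·s⁻²·m⁻² = kg·m⁻¹·s⁻²
Every term reduces to kg·m⁻¹·s⁻².

Yes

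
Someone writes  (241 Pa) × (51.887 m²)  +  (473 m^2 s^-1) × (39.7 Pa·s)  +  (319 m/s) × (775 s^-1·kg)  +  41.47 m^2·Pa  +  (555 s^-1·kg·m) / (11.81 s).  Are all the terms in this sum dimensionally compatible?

Yes

Work out the base dimensions of each:
  (241 Pa) × (51.887 m²):  [kg·m⁻¹·s⁻²] · [m²] = kg·m·s⁻²
  (473 m^2 s^-1) × (39.7 Pa·s):  [m²·s⁻¹] · [kg·m⁻¹·s⁻¹] = kg·m·s⁻²
  (319 m/s) × (775 s^-1·kg):  [m·s⁻¹] · [kg·s⁻¹] = kg·m·s⁻²
  41.47 m^2·Pa:  Pa·m² = N·m⁻²·m² = kg·m·s⁻²
  (555 s^-1·kg·m) / (11.81 s):  [kg·m·s⁻¹] / [s] = kg·m·s⁻²
Every term reduces to kg·m·s⁻².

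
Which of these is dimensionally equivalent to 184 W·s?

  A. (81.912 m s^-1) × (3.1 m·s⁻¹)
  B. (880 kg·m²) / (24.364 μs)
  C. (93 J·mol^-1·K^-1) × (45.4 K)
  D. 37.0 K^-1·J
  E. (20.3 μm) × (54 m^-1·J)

Reference: W·s = J·s⁻¹·s = kg·m²·s⁻².
Each option:
  A. [m·s⁻¹] · [m·s⁻¹] = m²·s⁻²
  B. [kg·m²] / [s] = kg·m²·s⁻¹
  C. [kg·m²·s⁻²·K⁻¹·mol⁻¹] · [K] = kg·m²·s⁻²·mol⁻¹
  D. J·K⁻¹ = N·m·K⁻¹ = kg·m²·s⁻²·K⁻¹
  E. [m] · [kg·m·s⁻²] = kg·m²·s⁻²  ← same
Only E. matches kg·m²·s⁻².

E.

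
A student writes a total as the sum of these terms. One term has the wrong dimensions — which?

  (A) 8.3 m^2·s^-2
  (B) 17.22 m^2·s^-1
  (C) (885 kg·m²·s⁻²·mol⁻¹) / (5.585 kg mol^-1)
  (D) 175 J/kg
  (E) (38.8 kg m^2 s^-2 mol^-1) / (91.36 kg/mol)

(B)

In SI base units:
  (A) m²·s⁻²
  (B) m²·s⁻¹
  (C) [kg·m²·s⁻²·mol⁻¹] / [kg·mol⁻¹] = m²·s⁻²
  (D) J·kg⁻¹ = N·m·kg⁻¹ = m²·s⁻²
  (E) [kg·m²·s⁻²·mol⁻¹] / [kg·mol⁻¹] = m²·s⁻²
All reduce to m²·s⁻² except (B), which is m²·s⁻¹.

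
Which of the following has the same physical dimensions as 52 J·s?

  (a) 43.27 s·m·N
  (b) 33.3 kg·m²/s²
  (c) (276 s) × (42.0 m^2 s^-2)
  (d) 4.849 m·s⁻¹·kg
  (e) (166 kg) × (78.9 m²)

(a)

Reference: J·s = N·m·s = kg·m²·s⁻¹.
Each option:
  (a) N·m·s = kg·m·s⁻²·m·s = kg·m²·s⁻¹  ← same
  (b) kg·m²·s⁻²
  (c) [s] · [m²·s⁻²] = m²·s⁻¹
  (d) kg·m·s⁻¹
  (e) [kg] · [m²] = kg·m²
Only (a) matches kg·m²·s⁻¹.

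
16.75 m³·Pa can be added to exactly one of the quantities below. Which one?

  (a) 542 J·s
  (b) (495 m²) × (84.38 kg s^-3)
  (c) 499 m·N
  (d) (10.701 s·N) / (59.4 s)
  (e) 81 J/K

(c)

Reference: Pa·m³ = N·m⁻²·m³ = kg·m²·s⁻².
Each option:
  (a) J·s = N·m·s = kg·m²·s⁻¹
  (b) [m²] · [kg·s⁻³] = kg·m²·s⁻³
  (c) N·m = kg·m·s⁻²·m = kg·m²·s⁻²  ← same
  (d) [kg·m·s⁻¹] / [s] = kg·m·s⁻²
  (e) J·K⁻¹ = N·m·K⁻¹ = kg·m²·s⁻²·K⁻¹
Only (c) matches kg·m²·s⁻².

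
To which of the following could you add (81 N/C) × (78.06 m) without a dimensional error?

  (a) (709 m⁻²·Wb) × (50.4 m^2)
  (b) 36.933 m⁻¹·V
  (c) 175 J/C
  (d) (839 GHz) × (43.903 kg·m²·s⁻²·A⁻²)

(c)

Reference: [kg·m·s⁻³·A⁻¹] · [m] = kg·m²·s⁻³·A⁻¹.
Each option:
  (a) [kg·s⁻²·A⁻¹] · [m²] = kg·m²·s⁻²·A⁻¹
  (b) V·m⁻¹ = J·C⁻¹·m⁻¹ = kg·m·s⁻³·A⁻¹
  (c) J·C⁻¹ = N·m·(s·A)⁻¹ = kg·m²·s⁻³·A⁻¹  ← same
  (d) [s⁻¹] · [kg·m²·s⁻²·A⁻²] = kg·m²·s⁻³·A⁻²
Only (c) matches kg·m²·s⁻³·A⁻¹.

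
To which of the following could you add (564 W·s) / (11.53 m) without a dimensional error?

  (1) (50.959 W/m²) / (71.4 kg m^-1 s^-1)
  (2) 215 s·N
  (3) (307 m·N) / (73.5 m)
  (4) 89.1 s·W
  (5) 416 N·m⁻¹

Reference: [kg·m²·s⁻²] / [m] = kg·m·s⁻².
Each option:
  (1) [kg·s⁻³] / [kg·m⁻¹·s⁻¹] = m·s⁻²
  (2) N·s = kg·m·s⁻²·s = kg·m·s⁻¹
  (3) [kg·m²·s⁻²] / [m] = kg·m·s⁻²  ← same
  (4) W·s = J·s⁻¹·s = kg·m²·s⁻²
  (5) N·m⁻¹ = kg·m·s⁻²·m⁻¹ = kg·s⁻²
Only (3) matches kg·m·s⁻².

(3)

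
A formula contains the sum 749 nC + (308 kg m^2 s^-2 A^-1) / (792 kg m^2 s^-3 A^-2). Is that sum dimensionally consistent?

Yes

Reduce each to base SI dimensions:
  749 nC:  C = s·A
  (308 kg m^2 s^-2 A^-1) / (792 kg m^2 s^-3 A^-2):  [kg·m²·s⁻²·A⁻¹] / [kg·m²·s⁻³·A⁻²] = s·A
Both are s·A, so they have the same dimensions and can be added.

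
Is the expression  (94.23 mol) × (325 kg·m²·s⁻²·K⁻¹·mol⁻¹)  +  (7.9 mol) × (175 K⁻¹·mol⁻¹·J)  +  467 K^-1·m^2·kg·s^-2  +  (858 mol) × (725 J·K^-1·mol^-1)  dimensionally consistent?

Yes

In SI base units:
  (94.23 mol) × (325 kg·m²·s⁻²·K⁻¹·mol⁻¹):  [mol] · [kg·m²·s⁻²·K⁻¹·mol⁻¹] = kg·m²·s⁻²·K⁻¹
  (7.9 mol) × (175 K⁻¹·mol⁻¹·J):  [mol] · [kg·m²·s⁻²·K⁻¹·mol⁻¹] = kg·m²·s⁻²·K⁻¹
  467 K^-1·m^2·kg·s^-2:  kg·m²·s⁻²·K⁻¹
  (858 mol) × (725 J·K^-1·mol^-1):  [mol] · [kg·m²·s⁻²·K⁻¹·mol⁻¹] = kg·m²·s⁻²·K⁻¹
Every term reduces to kg·m²·s⁻²·K⁻¹.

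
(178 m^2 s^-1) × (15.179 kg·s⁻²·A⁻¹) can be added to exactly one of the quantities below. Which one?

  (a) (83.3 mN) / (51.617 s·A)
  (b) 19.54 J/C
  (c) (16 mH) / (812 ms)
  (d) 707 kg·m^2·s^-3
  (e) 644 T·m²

Reference: [m²·s⁻¹] · [kg·s⁻²·A⁻¹] = kg·m²·s⁻³·A⁻¹.
Each option:
  (a) [kg·m·s⁻²] / [s·A] = kg·m·s⁻³·A⁻¹
  (b) J·C⁻¹ = N·m·(s·A)⁻¹ = kg·m²·s⁻³·A⁻¹  ← same
  (c) [kg·m²·s⁻²·A⁻²] / [s] = kg·m²·s⁻³·A⁻²
  (d) kg·m²·s⁻³
  (e) T·m² = Wb·m⁻²·m² = kg·m²·s⁻²·A⁻¹
Only (b) matches kg·m²·s⁻³·A⁻¹.

(b)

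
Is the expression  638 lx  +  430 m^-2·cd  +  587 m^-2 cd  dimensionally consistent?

Yes

Dimensions:
  638 lx:  lx = lm·m⁻² = m⁻²·cd
  430 m^-2·cd:  cd·m⁻² = m⁻²·cd
  587 m^-2 cd:  m⁻²·cd
Every term reduces to m⁻²·cd.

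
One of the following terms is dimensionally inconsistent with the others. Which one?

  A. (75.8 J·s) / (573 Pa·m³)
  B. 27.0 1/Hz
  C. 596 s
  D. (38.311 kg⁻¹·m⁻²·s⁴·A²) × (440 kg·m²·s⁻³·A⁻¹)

Expand each in SI base units:
  A. [kg·m²·s⁻¹] / [kg·m²·s⁻²] = s
  B. Hz⁻¹ = (s⁻¹)⁻¹ = s
  C. s
  D. [kg⁻¹·m⁻²·s⁴·A²] · [kg·m²·s⁻³·A⁻¹] = s·A
All reduce to s except D., which is s·A.

D.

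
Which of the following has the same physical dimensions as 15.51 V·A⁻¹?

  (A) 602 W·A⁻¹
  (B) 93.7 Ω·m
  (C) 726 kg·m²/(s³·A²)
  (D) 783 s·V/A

(C)

Reference: V·A⁻¹ = J·C⁻¹·A⁻¹ = kg·m²·s⁻³·A⁻².
Each option:
  (A) W·A⁻¹ = J·s⁻¹·A⁻¹ = kg·m²·s⁻³·A⁻¹
  (B) Ω·m = V·A⁻¹·m = kg·m³·s⁻³·A⁻²
  (C) kg·m²·s⁻³·A⁻²  ← same
  (D) V·s·A⁻¹ = J·C⁻¹·s·A⁻¹ = kg·m²·s⁻²·A⁻²
Only (C) matches kg·m²·s⁻³·A⁻².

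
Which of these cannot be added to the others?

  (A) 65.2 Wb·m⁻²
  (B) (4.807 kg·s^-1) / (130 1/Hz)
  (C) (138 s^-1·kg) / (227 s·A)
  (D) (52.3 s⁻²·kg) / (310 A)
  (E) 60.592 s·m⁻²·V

Work out the base dimensions of each:
  (A) Wb·m⁻² = V·s·m⁻² = kg·s⁻²·A⁻¹
  (B) [kg·s⁻¹] / [s] = kg·s⁻²
  (C) [kg·s⁻¹] / [s·A] = kg·s⁻²·A⁻¹
  (D) [kg·s⁻²] / [A] = kg·s⁻²·A⁻¹
  (E) V·s·m⁻² = J·C⁻¹·s·m⁻² = kg·s⁻²·A⁻¹
All reduce to kg·s⁻²·A⁻¹ except (B), which is kg·s⁻².

(B)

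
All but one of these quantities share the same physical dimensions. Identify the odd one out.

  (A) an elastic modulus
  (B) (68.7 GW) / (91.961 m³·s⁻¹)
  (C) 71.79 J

(C)

Work out the base dimensions of each:
  (A) [elastic modulus] = kg·m⁻¹·s⁻²
  (B) [kg·m²·s⁻³] / [m³·s⁻¹] = kg·m⁻¹·s⁻²
  (C) J = N·m = kg·m²·s⁻²
All reduce to kg·m⁻¹·s⁻² except (C), which is kg·m²·s⁻².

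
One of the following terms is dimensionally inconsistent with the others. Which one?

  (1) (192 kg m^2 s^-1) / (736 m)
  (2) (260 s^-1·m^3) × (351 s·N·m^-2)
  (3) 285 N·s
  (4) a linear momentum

Dimensions:
  (1) [kg·m²·s⁻¹] / [m] = kg·m·s⁻¹
  (2) [m³·s⁻¹] · [kg·m⁻¹·s⁻¹] = kg·m²·s⁻²
  (3) N·s = kg·m·s⁻²·s = kg·m·s⁻¹
  (4) [linear momentum] = kg·m·s⁻¹
All reduce to kg·m·s⁻¹ except (2), which is kg·m²·s⁻².

(2)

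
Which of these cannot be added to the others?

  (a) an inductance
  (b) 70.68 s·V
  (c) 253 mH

Expand each in SI base units:
  (a) [inductance] = kg·m²·s⁻²·A⁻²
  (b) V·s = J·C⁻¹·s = kg·m²·s⁻²·A⁻¹
  (c) H = V·s·A⁻¹ = kg·m²·s⁻²·A⁻²
All reduce to kg·m²·s⁻²·A⁻² except (b), which is kg·m²·s⁻²·A⁻¹.

(b)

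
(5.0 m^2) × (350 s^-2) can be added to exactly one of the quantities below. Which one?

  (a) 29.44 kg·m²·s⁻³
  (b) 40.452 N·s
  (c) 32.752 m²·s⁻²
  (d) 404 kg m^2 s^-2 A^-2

Reference: [m²] · [s⁻²] = m²·s⁻².
Each option:
  (a) kg·m²·s⁻³
  (b) N·s = kg·m·s⁻²·s = kg·m·s⁻¹
  (c) m²·s⁻²  ← same
  (d) kg·m²·s⁻²·A⁻²
Only (c) matches m²·s⁻².

(c)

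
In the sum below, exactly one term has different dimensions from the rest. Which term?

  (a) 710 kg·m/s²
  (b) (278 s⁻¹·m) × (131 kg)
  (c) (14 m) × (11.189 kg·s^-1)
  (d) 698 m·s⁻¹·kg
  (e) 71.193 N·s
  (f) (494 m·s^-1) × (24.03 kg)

(a)

Work out the base dimensions of each:
  (a) kg·m·s⁻²
  (b) [m·s⁻¹] · [kg] = kg·m·s⁻¹
  (c) [m] · [kg·s⁻¹] = kg·m·s⁻¹
  (d) kg·m·s⁻¹
  (e) N·s = kg·m·s⁻²·s = kg·m·s⁻¹
  (f) [m·s⁻¹] · [kg] = kg·m·s⁻¹
All reduce to kg·m·s⁻¹ except (a), which is kg·m·s⁻².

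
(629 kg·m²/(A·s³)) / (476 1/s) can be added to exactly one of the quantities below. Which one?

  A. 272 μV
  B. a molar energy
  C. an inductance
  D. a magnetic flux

Reference: [kg·m²·s⁻³·A⁻¹] / [s⁻¹] = kg·m²·s⁻²·A⁻¹.
Each option:
  A. V = J·C⁻¹ = kg·m²·s⁻³·A⁻¹
  B. [molar energy] = kg·m²·s⁻²·mol⁻¹
  C. [inductance] = kg·m²·s⁻²·A⁻²
  D. [magnetic flux] = kg·m²·s⁻²·A⁻¹  ← same
Only D. matches kg·m²·s⁻²·A⁻¹.

D.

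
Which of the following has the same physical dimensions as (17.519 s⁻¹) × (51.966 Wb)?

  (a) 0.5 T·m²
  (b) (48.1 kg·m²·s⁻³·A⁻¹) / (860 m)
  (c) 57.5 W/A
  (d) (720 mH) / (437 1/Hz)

(c)

Reference: [s⁻¹] · [kg·m²·s⁻²·A⁻¹] = kg·m²·s⁻³·A⁻¹.
Each option:
  (a) T·m² = Wb·m⁻²·m² = kg·m²·s⁻²·A⁻¹
  (b) [kg·m²·s⁻³·A⁻¹] / [m] = kg·m·s⁻³·A⁻¹
  (c) W·A⁻¹ = J·s⁻¹·A⁻¹ = kg·m²·s⁻³·A⁻¹  ← same
  (d) [kg·m²·s⁻²·A⁻²] / [s] = kg·m²·s⁻³·A⁻²
Only (c) matches kg·m²·s⁻³·A⁻¹.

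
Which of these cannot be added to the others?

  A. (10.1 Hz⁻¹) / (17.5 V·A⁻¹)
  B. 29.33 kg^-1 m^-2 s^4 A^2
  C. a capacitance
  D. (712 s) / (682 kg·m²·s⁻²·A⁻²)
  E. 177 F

Reduce each to base SI dimensions:
  A. [s] / [kg·m²·s⁻³·A⁻²] = kg⁻¹·m⁻²·s⁴·A²
  B. kg⁻¹·m⁻²·s⁴·A²
  C. [capacitance] = kg⁻¹·m⁻²·s⁴·A²
  D. [s] / [kg·m²·s⁻²·A⁻²] = kg⁻¹·m⁻²·s³·A²
  E. F = C·V⁻¹ = kg⁻¹·m⁻²·s⁴·A²
All reduce to kg⁻¹·m⁻²·s⁴·A² except D., which is kg⁻¹·m⁻²·s³·A².

D.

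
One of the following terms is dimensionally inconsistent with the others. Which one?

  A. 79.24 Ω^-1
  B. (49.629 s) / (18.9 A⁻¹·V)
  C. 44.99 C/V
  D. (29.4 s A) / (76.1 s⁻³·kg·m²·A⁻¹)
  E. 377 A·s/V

Reduce each to base SI dimensions:
  A. Ω⁻¹ = (V·A⁻¹)⁻¹ = kg⁻¹·m⁻²·s³·A²
  B. [s] / [kg·m²·s⁻³·A⁻²] = kg⁻¹·m⁻²·s⁴·A²
  C. C·V⁻¹ = s·A·(J·C⁻¹)⁻¹ = kg⁻¹·m⁻²·s⁴·A²
  D. [s·A] / [kg·m²·s⁻³·A⁻¹] = kg⁻¹·m⁻²·s⁴·A²
  E. A·s·V⁻¹ = A·s·(J·C⁻¹)⁻¹ = kg⁻¹·m⁻²·s⁴·A²
All reduce to kg⁻¹·m⁻²·s⁴·A² except A., which is kg⁻¹·m⁻²·s³·A².

A.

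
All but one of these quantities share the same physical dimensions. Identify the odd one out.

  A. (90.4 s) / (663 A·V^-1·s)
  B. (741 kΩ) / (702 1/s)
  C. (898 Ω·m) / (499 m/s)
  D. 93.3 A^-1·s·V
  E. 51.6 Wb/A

A.

Expand each in SI base units:
  A. [s] / [kg⁻¹·m⁻²·s⁴·A²] = kg·m²·s⁻³·A⁻²
  B. [kg·m²·s⁻³·A⁻²] / [s⁻¹] = kg·m²·s⁻²·A⁻²
  C. [kg·m³·s⁻³·A⁻²] / [m·s⁻¹] = kg·m²·s⁻²·A⁻²
  D. V·s·A⁻¹ = J·C⁻¹·s·A⁻¹ = kg·m²·s⁻²·A⁻²
  E. Wb·A⁻¹ = V·s·A⁻¹ = kg·m²·s⁻²·A⁻²
All reduce to kg·m²·s⁻²·A⁻² except A., which is kg·m²·s⁻³·A⁻².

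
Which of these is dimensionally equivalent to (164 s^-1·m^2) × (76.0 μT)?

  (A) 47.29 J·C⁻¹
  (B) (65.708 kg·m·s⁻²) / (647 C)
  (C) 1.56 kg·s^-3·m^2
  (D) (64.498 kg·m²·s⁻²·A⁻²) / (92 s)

(A)

Reference: [m²·s⁻¹] · [kg·s⁻²·A⁻¹] = kg·m²·s⁻³·A⁻¹.
Each option:
  (A) J·C⁻¹ = N·m·(s·A)⁻¹ = kg·m²·s⁻³·A⁻¹  ← same
  (B) [kg·m·s⁻²] / [s·A] = kg·m·s⁻³·A⁻¹
  (C) kg·m²·s⁻³
  (D) [kg·m²·s⁻²·A⁻²] / [s] = kg·m²·s⁻³·A⁻²
Only (A) matches kg·m²·s⁻³·A⁻¹.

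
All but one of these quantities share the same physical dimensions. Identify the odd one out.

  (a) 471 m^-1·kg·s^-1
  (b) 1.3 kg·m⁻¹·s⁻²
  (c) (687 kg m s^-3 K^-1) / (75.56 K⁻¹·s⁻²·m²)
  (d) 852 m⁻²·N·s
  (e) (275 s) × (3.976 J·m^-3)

Dimensions:
  (a) kg·m⁻¹·s⁻¹
  (b) kg·m⁻¹·s⁻²
  (c) [kg·m·s⁻³·K⁻¹] / [m²·s⁻²·K⁻¹] = kg·m⁻¹·s⁻¹
  (d) N·s·m⁻² = kg·m·s⁻²·s·m⁻² = kg·m⁻¹·s⁻¹
  (e) [s] · [kg·m⁻¹·s⁻²] = kg·m⁻¹·s⁻¹
All reduce to kg·m⁻¹·s⁻¹ except (b), which is kg·m⁻¹·s⁻².

(b)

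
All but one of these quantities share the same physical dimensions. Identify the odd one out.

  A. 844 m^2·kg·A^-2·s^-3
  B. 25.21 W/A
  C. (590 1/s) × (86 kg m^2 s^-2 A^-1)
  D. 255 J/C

Dimensions:
  A. kg·m²·s⁻³·A⁻²
  B. W·A⁻¹ = J·s⁻¹·A⁻¹ = kg·m²·s⁻³·A⁻¹
  C. [s⁻¹] · [kg·m²·s⁻²·A⁻¹] = kg·m²·s⁻³·A⁻¹
  D. J·C⁻¹ = N·m·(s·A)⁻¹ = kg·m²·s⁻³·A⁻¹
All reduce to kg·m²·s⁻³·A⁻¹ except A., which is kg·m²·s⁻³·A⁻².

A.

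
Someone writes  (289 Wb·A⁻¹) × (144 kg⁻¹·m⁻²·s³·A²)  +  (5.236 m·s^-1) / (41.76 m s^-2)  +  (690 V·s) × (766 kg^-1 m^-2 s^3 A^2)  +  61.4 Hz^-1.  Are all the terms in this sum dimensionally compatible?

Reduce each to base SI dimensions:
  (289 Wb·A⁻¹) × (144 kg⁻¹·m⁻²·s³·A²):  [kg·m²·s⁻²·A⁻²] · [kg⁻¹·m⁻²·s³·A²] = s
  (5.236 m·s^-1) / (41.76 m s^-2):  [m·s⁻¹] / [m·s⁻²] = s
  (690 V·s) × (766 kg^-1 m^-2 s^3 A^2):  [kg·m²·s⁻²·A⁻¹] · [kg⁻¹·m⁻²·s³·A²] = s·A
  61.4 Hz^-1:  Hz⁻¹ = (s⁻¹)⁻¹ = s
The terms do not share a single dimension (s vs s·A).

No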